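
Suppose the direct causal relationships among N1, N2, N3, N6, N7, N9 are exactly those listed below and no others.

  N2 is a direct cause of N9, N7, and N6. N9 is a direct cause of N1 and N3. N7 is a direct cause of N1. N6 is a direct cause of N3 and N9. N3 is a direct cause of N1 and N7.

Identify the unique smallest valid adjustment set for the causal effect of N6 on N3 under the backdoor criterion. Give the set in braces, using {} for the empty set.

Variables eligible for adjustment (non-descendants of N6, excluding N6 and N3): {N2}.
Backdoor paths from N6 to N3:
  P1: N6 <- N2 -> N9 -> N3
  P2: N6 <- N2 -> N9 -> N1 <- N3
  P3: N6 <- N2 -> N9 -> N1 <- N7 <- N3
  P4: N6 <- N2 -> N7 <- N3
  P5: N6 <- N2 -> N7 -> N1 <- N9 -> N3
  P6: N6 <- N2 -> N7 -> N1 <- N3
The empty set is not sufficient: P1 (N6 <- N2 -> N9 -> N3) has no collider blocking it and no conditioned non-collider, so it is open.
Try {N2}:
  P1: blocked at fork node N2 ∈ conditioning set.
  P2: blocked at fork node N2 ∈ conditioning set.
  P3: blocked at fork node N2 ∈ conditioning set.
  P4: blocked at fork node N2 ∈ conditioning set.
  P5: blocked at fork node N2 ∈ conditioning set.
  P6: blocked at fork node N2 ∈ conditioning set.
{N2} contains no descendant of N6 and blocks every backdoor path.
{N2} is the unique smallest valid adjustment set.

{N2}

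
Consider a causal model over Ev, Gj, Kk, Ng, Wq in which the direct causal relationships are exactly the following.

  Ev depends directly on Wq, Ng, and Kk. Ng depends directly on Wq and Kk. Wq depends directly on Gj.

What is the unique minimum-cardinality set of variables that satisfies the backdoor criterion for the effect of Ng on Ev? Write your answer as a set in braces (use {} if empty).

{Kk, Wq}

Variables eligible for adjustment (non-descendants of Ng, excluding Ng and Ev): {Gj, Kk, Wq}.
Backdoor paths from Ng to Ev:
  P1: Ng <- Kk -> Ev
  P2: Ng <- Wq -> Ev
The empty set is not sufficient: P1 (Ng <- Kk -> Ev) has no collider blocking it and no conditioned non-collider, so it is open.
Try {Kk, Wq}:
  P1: blocked at fork node Kk ∈ conditioning set.
  P2: blocked at fork node Wq ∈ conditioning set.
{Kk, Wq} contains no descendant of Ng and blocks every backdoor path.
Every element of {Kk, Wq} is needed (dropping Kk leaves P1 open; dropping Wq leaves P2 open), so no proper subset is valid.
Among all size-2 subsets of the eligible variables, only {Kk, Wq} blocks every backdoor path, so it is the unique smallest valid adjustment set.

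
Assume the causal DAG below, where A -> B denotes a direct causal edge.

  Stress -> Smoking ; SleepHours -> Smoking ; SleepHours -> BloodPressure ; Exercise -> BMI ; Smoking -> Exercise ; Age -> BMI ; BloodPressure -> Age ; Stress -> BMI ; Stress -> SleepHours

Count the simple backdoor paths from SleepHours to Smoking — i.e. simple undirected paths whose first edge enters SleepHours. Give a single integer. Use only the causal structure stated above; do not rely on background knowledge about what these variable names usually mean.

A backdoor path from SleepHours to Smoking is any simple undirected path whose first edge points into SleepHours (i.e. leaves SleepHours via a parent).
Parents of SleepHours: {Stress}.
Enumerating:
  P1: SleepHours <- Stress -> Smoking
  P2: SleepHours <- Stress -> BMI <- Exercise <- Smoking
That exhausts the simple backdoor paths. Count: 2.

2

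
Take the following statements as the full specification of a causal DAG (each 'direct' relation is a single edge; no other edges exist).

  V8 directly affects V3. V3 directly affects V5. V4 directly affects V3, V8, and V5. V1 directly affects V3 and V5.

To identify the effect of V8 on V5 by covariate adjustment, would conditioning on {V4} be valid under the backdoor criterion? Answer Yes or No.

Yes

Backdoor paths from V8 to V5 (paths whose first edge points into V8):
  P1: V8 <- V4 -> V3 <- V1 -> V5
  P2: V8 <- V4 -> V3 -> V5
  P3: V8 <- V4 -> V5
Condition 1 (no descendant of V8 in the set): holds — descendants of V8 are {V3, V5}; none are in {V4}.
Condition 2 (every backdoor path blocked by {V4}):
  P1: blocked at fork node V4 ∈ conditioning set.
  P2: blocked at fork node V4 ∈ conditioning set.
  P3: blocked at fork node V4 ∈ conditioning set.
{V4} satisfies the backdoor criterion.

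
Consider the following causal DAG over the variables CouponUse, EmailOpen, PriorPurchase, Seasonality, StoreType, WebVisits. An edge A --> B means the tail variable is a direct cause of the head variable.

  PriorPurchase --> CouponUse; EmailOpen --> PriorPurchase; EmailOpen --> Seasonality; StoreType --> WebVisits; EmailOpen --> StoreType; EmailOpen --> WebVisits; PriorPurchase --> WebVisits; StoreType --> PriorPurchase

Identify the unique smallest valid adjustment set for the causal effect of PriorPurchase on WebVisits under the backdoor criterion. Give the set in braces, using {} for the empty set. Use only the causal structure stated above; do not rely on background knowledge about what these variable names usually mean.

{EmailOpen, StoreType}

Variables eligible for adjustment (non-descendants of PriorPurchase, excluding PriorPurchase and WebVisits): {EmailOpen, Seasonality, StoreType}.
Backdoor paths from PriorPurchase to WebVisits:
  P1: PriorPurchase <- EmailOpen -> StoreType -> WebVisits
  P2: PriorPurchase <- EmailOpen -> WebVisits
  P3: PriorPurchase <- StoreType <- EmailOpen -> WebVisits
  P4: PriorPurchase <- StoreType -> WebVisits
The empty set is not sufficient: P1 (PriorPurchase <- EmailOpen -> StoreType -> WebVisits) has no collider blocking it and no conditioned non-collider, so it is open.
Try {EmailOpen, StoreType}:
  P1: blocked at fork node EmailOpen ∈ conditioning set.
  P2: blocked at fork node EmailOpen ∈ conditioning set.
  P3: blocked at chain node StoreType ∈ conditioning set.
  P4: blocked at fork node StoreType ∈ conditioning set.
{EmailOpen, StoreType} contains no descendant of PriorPurchase and blocks every backdoor path.
Every element of {EmailOpen, StoreType} is needed (dropping EmailOpen leaves P2 open; dropping StoreType leaves P4 open), so no proper subset is valid.
Among all size-2 subsets of the eligible variables, only {EmailOpen, StoreType} blocks every backdoor path, so it is the unique smallest valid adjustment set.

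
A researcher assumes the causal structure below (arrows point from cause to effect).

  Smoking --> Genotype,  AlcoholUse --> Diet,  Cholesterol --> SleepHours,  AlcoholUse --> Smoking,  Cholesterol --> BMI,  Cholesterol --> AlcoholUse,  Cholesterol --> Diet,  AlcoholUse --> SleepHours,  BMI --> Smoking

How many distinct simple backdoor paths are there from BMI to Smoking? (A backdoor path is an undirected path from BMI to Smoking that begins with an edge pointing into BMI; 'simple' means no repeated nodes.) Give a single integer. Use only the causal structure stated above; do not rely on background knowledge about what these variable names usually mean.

3

A backdoor path from BMI to Smoking is any simple undirected path whose first edge points into BMI (i.e. leaves BMI via a parent).
Parents of BMI: {Cholesterol}.
Enumerating:
  P1: BMI <- Cholesterol -> AlcoholUse -> Smoking
  P2: BMI <- Cholesterol -> SleepHours <- AlcoholUse -> Smoking
  P3: BMI <- Cholesterol -> Diet <- AlcoholUse -> Smoking
That exhausts the simple backdoor paths. Count: 3.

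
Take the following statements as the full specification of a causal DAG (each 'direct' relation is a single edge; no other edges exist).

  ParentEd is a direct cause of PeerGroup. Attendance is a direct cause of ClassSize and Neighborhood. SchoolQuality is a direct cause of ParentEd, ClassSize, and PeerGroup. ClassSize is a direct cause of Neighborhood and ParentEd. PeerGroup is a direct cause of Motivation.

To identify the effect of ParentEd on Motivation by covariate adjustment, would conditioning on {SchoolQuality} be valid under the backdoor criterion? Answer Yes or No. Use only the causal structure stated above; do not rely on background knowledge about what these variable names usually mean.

Backdoor paths from ParentEd to Motivation (paths whose first edge points into ParentEd):
  P1: ParentEd <- SchoolQuality -> PeerGroup -> Motivation
  P2: ParentEd <- ClassSize <- SchoolQuality -> PeerGroup -> Motivation
Condition 1 (no descendant of ParentEd in the set): holds — descendants of ParentEd are {Motivation, PeerGroup}; none are in {SchoolQuality}.
Condition 2 (every backdoor path blocked by {SchoolQuality}):
  P1: blocked at fork node SchoolQuality ∈ conditioning set.
  P2: blocked at fork node SchoolQuality ∈ conditioning set.
{SchoolQuality} satisfies the backdoor criterion.

Yes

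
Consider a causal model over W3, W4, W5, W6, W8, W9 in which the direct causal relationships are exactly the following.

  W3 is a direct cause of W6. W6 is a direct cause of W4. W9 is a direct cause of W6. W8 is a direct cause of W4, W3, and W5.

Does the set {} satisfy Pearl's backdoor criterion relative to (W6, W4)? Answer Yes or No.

Backdoor paths from W6 to W4 (paths whose first edge points into W6):
  P1: W6 <- W3 <- W8 -> W4
Condition 1 (no descendant of W6 in the set): holds — descendants of W6 are {W4}; none are in {}.
Condition 2 (every backdoor path blocked by {}):
  P1: open — no interior node is in the conditioning set.
{} does not satisfy the backdoor criterion.

No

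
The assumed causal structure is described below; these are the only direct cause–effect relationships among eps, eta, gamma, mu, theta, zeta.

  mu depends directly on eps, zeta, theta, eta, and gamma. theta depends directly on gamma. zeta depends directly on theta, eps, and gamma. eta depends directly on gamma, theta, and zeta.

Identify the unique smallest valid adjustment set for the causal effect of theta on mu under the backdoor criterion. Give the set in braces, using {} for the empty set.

Variables eligible for adjustment (non-descendants of theta, excluding theta and mu): {eps, gamma}.
Backdoor paths from theta to mu:
  P1: theta <- gamma -> zeta <- eps -> mu
  P2: theta <- gamma -> zeta -> eta -> mu
  P3: theta <- gamma -> zeta -> mu
  P4: theta <- gamma -> eta <- zeta <- eps -> mu
  P5: theta <- gamma -> eta <- zeta -> mu
  P6: theta <- gamma -> eta -> mu
  P7: theta <- gamma -> mu
The empty set is not sufficient: P2 (theta <- gamma -> zeta -> eta -> mu) has no collider blocking it and no conditioned non-collider, so it is open.
Try {gamma}:
  P1: blocked at fork node gamma ∈ conditioning set.
  P2: blocked at fork node gamma ∈ conditioning set.
  P3: blocked at fork node gamma ∈ conditioning set.
  P4: blocked at fork node gamma ∈ conditioning set.
  P5: blocked at fork node gamma ∈ conditioning set.
  P6: blocked at fork node gamma ∈ conditioning set.
  P7: blocked at fork node gamma ∈ conditioning set.
{gamma} contains no descendant of theta and blocks every backdoor path.
No other singleton works — e.g. {eps} leaves P2 open — so {gamma} is the unique smallest valid adjustment set.

{gamma}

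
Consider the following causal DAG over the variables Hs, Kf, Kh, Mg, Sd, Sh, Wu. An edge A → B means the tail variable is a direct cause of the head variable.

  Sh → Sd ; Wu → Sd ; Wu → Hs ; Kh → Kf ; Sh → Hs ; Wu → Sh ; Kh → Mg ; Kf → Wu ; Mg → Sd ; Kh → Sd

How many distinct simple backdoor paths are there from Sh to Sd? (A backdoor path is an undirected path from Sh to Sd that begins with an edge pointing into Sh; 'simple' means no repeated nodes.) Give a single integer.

3

A backdoor path from Sh to Sd is any simple undirected path whose first edge points into Sh (i.e. leaves Sh via a parent).
Parents of Sh: {Wu}.
Enumerating:
  P1: Sh <- Wu <- Kf <- Kh -> Mg -> Sd
  P2: Sh <- Wu <- Kf <- Kh -> Sd
  P3: Sh <- Wu -> Sd
That exhausts the simple backdoor paths. Count: 3.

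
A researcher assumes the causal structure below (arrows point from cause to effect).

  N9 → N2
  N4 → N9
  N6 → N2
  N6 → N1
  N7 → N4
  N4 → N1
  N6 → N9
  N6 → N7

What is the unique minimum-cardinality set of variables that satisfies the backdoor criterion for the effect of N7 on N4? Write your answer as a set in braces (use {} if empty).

{}

Variables eligible for adjustment (non-descendants of N7, excluding N7 and N4): {N6}.
Backdoor paths from N7 to N4:
  P1: N7 <- N6 -> N9 <- N4
  P2: N7 <- N6 -> N1 <- N4
  P3: N7 <- N6 -> N2 <- N9 <- N4
Each backdoor path contains an unconditioned collider, so every path is already blocked with the empty conditioning set:
  P1: blocked at collider N9 (neither it nor any descendant is in the conditioning set).
  P2: blocked at collider N1 (neither it nor any descendant is in the conditioning set).
  P3: blocked at collider N2 (neither it nor any descendant is in the conditioning set).
The empty set is therefore the unique smallest valid set.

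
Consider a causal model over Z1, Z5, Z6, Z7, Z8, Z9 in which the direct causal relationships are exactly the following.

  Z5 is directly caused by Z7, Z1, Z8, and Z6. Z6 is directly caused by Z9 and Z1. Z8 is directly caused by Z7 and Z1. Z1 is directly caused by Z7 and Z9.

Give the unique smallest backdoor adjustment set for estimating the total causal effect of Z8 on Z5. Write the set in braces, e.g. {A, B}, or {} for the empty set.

Variables eligible for adjustment (non-descendants of Z8, excluding Z8 and Z5): {Z1, Z6, Z7, Z9}.
Backdoor paths from Z8 to Z5:
  P1: Z8 <- Z7 -> Z1 <- Z9 -> Z6 -> Z5
  P2: Z8 <- Z7 -> Z1 -> Z6 -> Z5
  P3: Z8 <- Z7 -> Z1 -> Z5
  P4: Z8 <- Z7 -> Z5
  P5: Z8 <- Z1 <- Z9 -> Z6 -> Z5
  P6: Z8 <- Z1 <- Z7 -> Z5
  P7: Z8 <- Z1 -> Z6 -> Z5
  P8: Z8 <- Z1 -> Z5
The empty set is not sufficient: P2 (Z8 <- Z7 -> Z1 -> Z6 -> Z5) has no collider blocking it and no conditioned non-collider, so it is open.
Try {Z1, Z7}:
  P1: blocked at fork node Z7 ∈ conditioning set.
  P2: blocked at fork node Z7 ∈ conditioning set.
  P3: blocked at fork node Z7 ∈ conditioning set.
  P4: blocked at fork node Z7 ∈ conditioning set.
  P5: blocked at chain node Z1 ∈ conditioning set.
  P6: blocked at chain node Z1 ∈ conditioning set.
  P7: blocked at fork node Z1 ∈ conditioning set.
  P8: blocked at fork node Z1 ∈ conditioning set.
{Z1, Z7} contains no descendant of Z8 and blocks every backdoor path.
Every element of {Z1, Z7} is needed (dropping Z1 leaves P5 open; dropping Z7 leaves P1 open), so no proper subset is valid.
Among all size-2 subsets of the eligible variables, only {Z1, Z7} blocks every backdoor path, so it is the unique smallest valid adjustment set.

{Z1, Z7}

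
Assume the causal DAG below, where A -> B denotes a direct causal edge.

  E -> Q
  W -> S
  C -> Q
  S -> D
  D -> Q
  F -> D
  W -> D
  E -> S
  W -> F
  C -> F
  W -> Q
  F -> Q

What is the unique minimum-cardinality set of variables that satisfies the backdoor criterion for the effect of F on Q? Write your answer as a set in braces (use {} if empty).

Variables eligible for adjustment (non-descendants of F, excluding F and Q): {C, E, S, W}.
Backdoor paths from F to Q:
  P1: F <- C -> Q
  P2: F <- W -> S <- E -> Q
  P3: F <- W -> S -> D -> Q
  P4: F <- W -> D <- S <- E -> Q
  P5: F <- W -> D -> Q
  P6: F <- W -> Q
The empty set is not sufficient: P1 (F <- C -> Q) has no collider blocking it and no conditioned non-collider, so it is open.
Try {C, W}:
  P1: blocked at fork node C ∈ conditioning set.
  P2: blocked at fork node W ∈ conditioning set.
  P3: blocked at fork node W ∈ conditioning set.
  P4: blocked at fork node W ∈ conditioning set.
  P5: blocked at fork node W ∈ conditioning set.
  P6: blocked at fork node W ∈ conditioning set.
{C, W} contains no descendant of F and blocks every backdoor path.
Every element of {C, W} is needed (dropping C leaves P1 open; dropping W leaves P3 open), so no proper subset is valid.
Among all size-2 subsets of the eligible variables, only {C, W} blocks every backdoor path, so it is the unique smallest valid adjustment set.

{C, W}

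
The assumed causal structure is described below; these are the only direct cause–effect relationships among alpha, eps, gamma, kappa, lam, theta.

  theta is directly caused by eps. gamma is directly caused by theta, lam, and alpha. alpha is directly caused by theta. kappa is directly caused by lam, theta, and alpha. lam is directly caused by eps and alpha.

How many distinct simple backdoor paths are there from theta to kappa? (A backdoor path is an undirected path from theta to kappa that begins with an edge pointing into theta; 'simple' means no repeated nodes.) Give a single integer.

3

A backdoor path from theta to kappa is any simple undirected path whose first edge points into theta (i.e. leaves theta via a parent).
Parents of theta: {eps}.
Enumerating:
  P1: theta <- eps -> lam <- alpha -> kappa
  P2: theta <- eps -> lam -> gamma <- alpha -> kappa
  P3: theta <- eps -> lam -> kappa
That exhausts the simple backdoor paths. Count: 3.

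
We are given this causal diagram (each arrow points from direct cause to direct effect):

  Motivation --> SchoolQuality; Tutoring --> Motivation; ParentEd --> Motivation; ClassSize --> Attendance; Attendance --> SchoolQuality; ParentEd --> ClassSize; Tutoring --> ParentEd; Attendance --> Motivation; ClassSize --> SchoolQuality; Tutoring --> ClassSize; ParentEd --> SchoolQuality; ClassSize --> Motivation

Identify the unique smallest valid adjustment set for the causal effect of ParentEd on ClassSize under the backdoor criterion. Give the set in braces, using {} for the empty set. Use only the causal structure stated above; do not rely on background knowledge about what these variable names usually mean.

{Tutoring}

Variables eligible for adjustment (non-descendants of ParentEd, excluding ParentEd and ClassSize): {Tutoring}.
Backdoor paths from ParentEd to ClassSize:
  P1: ParentEd <- Tutoring -> ClassSize
  P2: ParentEd <- Tutoring -> Motivation <- ClassSize
  P3: ParentEd <- Tutoring -> Motivation <- Attendance <- ClassSize
  P4: ParentEd <- Tutoring -> Motivation <- Attendance -> SchoolQuality <- ClassSize
  P5: ParentEd <- Tutoring -> Motivation -> SchoolQuality <- ClassSize
  P6: ParentEd <- Tutoring -> Motivation -> SchoolQuality <- Attendance <- ClassSize
The empty set is not sufficient: P1 (ParentEd <- Tutoring -> ClassSize) has no collider blocking it and no conditioned non-collider, so it is open.
Try {Tutoring}:
  P1: blocked at fork node Tutoring ∈ conditioning set.
  P2: blocked at fork node Tutoring ∈ conditioning set.
  P3: blocked at fork node Tutoring ∈ conditioning set.
  P4: blocked at fork node Tutoring ∈ conditioning set.
  P5: blocked at fork node Tutoring ∈ conditioning set.
  P6: blocked at fork node Tutoring ∈ conditioning set.
{Tutoring} contains no descendant of ParentEd and blocks every backdoor path.
{Tutoring} is the unique smallest valid adjustment set.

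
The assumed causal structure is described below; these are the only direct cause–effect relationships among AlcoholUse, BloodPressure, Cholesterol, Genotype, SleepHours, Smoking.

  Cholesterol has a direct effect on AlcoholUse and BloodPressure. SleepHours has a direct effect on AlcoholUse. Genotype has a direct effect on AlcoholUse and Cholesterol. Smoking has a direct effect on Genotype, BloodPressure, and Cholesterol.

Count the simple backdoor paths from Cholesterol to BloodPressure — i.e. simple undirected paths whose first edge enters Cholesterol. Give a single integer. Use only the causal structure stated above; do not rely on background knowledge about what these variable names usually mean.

2

A backdoor path from Cholesterol to BloodPressure is any simple undirected path whose first edge points into Cholesterol (i.e. leaves Cholesterol via a parent).
Parents of Cholesterol: {Genotype, Smoking}.
Enumerating:
  P1: Cholesterol <- Smoking -> BloodPressure
  P2: Cholesterol <- Genotype <- Smoking -> BloodPressure
That exhausts the simple backdoor paths. Count: 2.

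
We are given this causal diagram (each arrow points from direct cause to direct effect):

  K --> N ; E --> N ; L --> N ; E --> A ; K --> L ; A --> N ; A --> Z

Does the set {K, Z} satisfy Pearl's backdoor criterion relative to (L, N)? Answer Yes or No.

Yes

Backdoor paths from L to N (paths whose first edge points into L):
  P1: L <- K -> N
Condition 1 (no descendant of L in the set): holds — descendants of L are {N}; none are in {K, Z}.
Condition 2 (every backdoor path blocked by {K, Z}):
  P1: blocked at fork node K ∈ conditioning set.
{K, Z} satisfies the backdoor criterion.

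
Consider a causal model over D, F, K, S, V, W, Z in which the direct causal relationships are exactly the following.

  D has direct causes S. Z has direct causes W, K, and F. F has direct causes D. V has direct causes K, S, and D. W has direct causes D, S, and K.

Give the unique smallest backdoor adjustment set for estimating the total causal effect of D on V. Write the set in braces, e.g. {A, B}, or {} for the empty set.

Variables eligible for adjustment (non-descendants of D, excluding D and V): {K, S}.
Backdoor paths from D to V:
  P1: D <- S -> W <- K -> V
  P2: D <- S -> W -> Z <- K -> V
  P3: D <- S -> V
The empty set is not sufficient: P3 (D <- S -> V) has no collider blocking it and no conditioned non-collider, so it is open.
Try {S}:
  P1: blocked at fork node S ∈ conditioning set.
  P2: blocked at fork node S ∈ conditioning set.
  P3: blocked at fork node S ∈ conditioning set.
{S} contains no descendant of D and blocks every backdoor path.
No other singleton works — e.g. {K} leaves P3 open — so {S} is the unique smallest valid adjustment set.

{S}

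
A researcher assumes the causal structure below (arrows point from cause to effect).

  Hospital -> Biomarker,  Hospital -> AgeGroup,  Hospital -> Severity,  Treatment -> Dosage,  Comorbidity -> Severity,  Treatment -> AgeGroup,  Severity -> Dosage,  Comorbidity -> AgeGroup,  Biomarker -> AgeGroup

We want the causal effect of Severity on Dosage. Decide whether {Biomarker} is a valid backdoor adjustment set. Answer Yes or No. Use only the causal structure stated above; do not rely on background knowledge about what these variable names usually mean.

Yes

Backdoor paths from Severity to Dosage (paths whose first edge points into Severity):
  P1: Severity <- Comorbidity -> AgeGroup <- Treatment -> Dosage
  P2: Severity <- Hospital -> Biomarker -> AgeGroup <- Treatment -> Dosage
  P3: Severity <- Hospital -> AgeGroup <- Treatment -> Dosage
Condition 1 (no descendant of Severity in the set): holds — descendants of Severity are {Dosage}; none are in {Biomarker}.
Condition 2 (every backdoor path blocked by {Biomarker}):
  P1: blocked at collider AgeGroup (neither it nor any descendant is in the conditioning set).
  P2: blocked at chain node Biomarker ∈ conditioning set.
  P3: blocked at collider AgeGroup (neither it nor any descendant is in the conditioning set).
{Biomarker} satisfies the backdoor criterion.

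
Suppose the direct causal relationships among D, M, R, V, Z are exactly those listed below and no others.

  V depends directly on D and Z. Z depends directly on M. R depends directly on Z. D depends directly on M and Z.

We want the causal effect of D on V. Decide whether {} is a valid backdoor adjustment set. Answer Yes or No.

Backdoor paths from D to V (paths whose first edge points into D):
  P1: D <- M -> Z -> V
  P2: D <- Z -> V
Condition 1 (no descendant of D in the set): holds — descendants of D are {V}; none are in {}.
Condition 2 (every backdoor path blocked by {}):
  P1: open — no interior node is in the conditioning set.
  P2: open — no interior node is in the conditioning set.
{} does not satisfy the backdoor criterion.

No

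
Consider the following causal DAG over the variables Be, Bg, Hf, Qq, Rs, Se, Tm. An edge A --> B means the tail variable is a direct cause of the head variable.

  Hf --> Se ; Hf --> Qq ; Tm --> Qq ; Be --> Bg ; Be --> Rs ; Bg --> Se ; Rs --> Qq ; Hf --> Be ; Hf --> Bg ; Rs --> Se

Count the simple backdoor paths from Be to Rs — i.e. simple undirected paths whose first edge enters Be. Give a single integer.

3

A backdoor path from Be to Rs is any simple undirected path whose first edge points into Be (i.e. leaves Be via a parent).
Parents of Be: {Hf}.
Enumerating:
  P1: Be <- Hf -> Bg -> Se <- Rs
  P2: Be <- Hf -> Se <- Rs
  P3: Be <- Hf -> Qq <- Rs
That exhausts the simple backdoor paths. Count: 3.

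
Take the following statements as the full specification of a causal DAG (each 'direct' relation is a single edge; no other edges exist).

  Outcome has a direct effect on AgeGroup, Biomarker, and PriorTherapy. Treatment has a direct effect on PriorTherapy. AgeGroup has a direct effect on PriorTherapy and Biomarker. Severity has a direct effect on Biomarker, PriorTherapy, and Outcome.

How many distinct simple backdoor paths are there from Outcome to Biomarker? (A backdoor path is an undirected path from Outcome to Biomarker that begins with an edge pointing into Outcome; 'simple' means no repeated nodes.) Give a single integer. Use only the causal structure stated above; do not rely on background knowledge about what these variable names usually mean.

2

A backdoor path from Outcome to Biomarker is any simple undirected path whose first edge points into Outcome (i.e. leaves Outcome via a parent).
Parents of Outcome: {Severity}.
Enumerating:
  P1: Outcome <- Severity -> Biomarker
  P2: Outcome <- Severity -> PriorTherapy <- AgeGroup -> Biomarker
That exhausts the simple backdoor paths. Count: 2.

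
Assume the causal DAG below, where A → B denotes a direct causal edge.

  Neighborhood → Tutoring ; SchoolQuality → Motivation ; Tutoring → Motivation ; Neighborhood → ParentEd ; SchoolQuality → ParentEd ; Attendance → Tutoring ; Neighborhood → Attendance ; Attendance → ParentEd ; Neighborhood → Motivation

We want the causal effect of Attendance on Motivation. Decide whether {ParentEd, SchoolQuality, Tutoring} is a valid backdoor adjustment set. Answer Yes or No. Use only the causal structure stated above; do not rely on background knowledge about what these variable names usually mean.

No

Backdoor paths from Attendance to Motivation (paths whose first edge points into Attendance):
  P1: Attendance <- Neighborhood -> ParentEd <- SchoolQuality -> Motivation
  P2: Attendance <- Neighborhood -> Tutoring -> Motivation
  P3: Attendance <- Neighborhood -> Motivation
Condition 1 (no descendant of Attendance in the set): FAILS — ParentEd and Tutoring are descendants of Attendance.
Condition 2 (every backdoor path blocked by {ParentEd, SchoolQuality, Tutoring}):
  P1: blocked at fork node SchoolQuality ∈ conditioning set.
  P2: blocked at chain node Tutoring ∈ conditioning set.
  P3: open — no interior node is in the conditioning set.
{ParentEd, SchoolQuality, Tutoring} does not satisfy the backdoor criterion.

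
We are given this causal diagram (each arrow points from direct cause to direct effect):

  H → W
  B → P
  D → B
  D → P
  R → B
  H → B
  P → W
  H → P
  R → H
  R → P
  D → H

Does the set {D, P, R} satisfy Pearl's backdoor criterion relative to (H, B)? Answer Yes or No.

Backdoor paths from H to B (paths whose first edge points into H):
  P1: H <- R -> B
  P2: H <- R -> P <- D -> B
  P3: H <- R -> P <- B
  P4: H <- D -> B
  P5: H <- D -> P <- R -> B
  P6: H <- D -> P <- B
Condition 1 (no descendant of H in the set): FAILS — P is a descendant of H.
Condition 2 (every backdoor path blocked by {D, P, R}):
  P1: blocked at fork node R ∈ conditioning set.
  P2: blocked at fork node R ∈ conditioning set.
  P3: blocked at fork node R ∈ conditioning set.
  P4: blocked at fork node D ∈ conditioning set.
  P5: blocked at fork node D ∈ conditioning set.
  P6: blocked at fork node D ∈ conditioning set.
{D, P, R} does not satisfy the backdoor criterion.

No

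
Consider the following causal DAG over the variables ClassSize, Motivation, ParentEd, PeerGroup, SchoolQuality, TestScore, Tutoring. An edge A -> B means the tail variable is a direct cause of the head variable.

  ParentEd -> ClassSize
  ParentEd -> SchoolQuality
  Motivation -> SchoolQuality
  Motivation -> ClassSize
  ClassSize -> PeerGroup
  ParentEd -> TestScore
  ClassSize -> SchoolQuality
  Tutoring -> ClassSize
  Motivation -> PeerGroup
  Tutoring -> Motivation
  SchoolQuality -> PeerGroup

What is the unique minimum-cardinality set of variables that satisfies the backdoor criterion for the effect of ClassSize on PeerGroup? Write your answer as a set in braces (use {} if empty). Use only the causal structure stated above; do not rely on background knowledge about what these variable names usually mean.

{Motivation, ParentEd}

Variables eligible for adjustment (non-descendants of ClassSize, excluding ClassSize and PeerGroup): {Motivation, ParentEd, TestScore, Tutoring}.
Backdoor paths from ClassSize to PeerGroup:
  P1: ClassSize <- ParentEd -> SchoolQuality <- Motivation -> PeerGroup
  P2: ClassSize <- ParentEd -> SchoolQuality -> PeerGroup
  P3: ClassSize <- Tutoring -> Motivation -> SchoolQuality -> PeerGroup
  P4: ClassSize <- Tutoring -> Motivation -> PeerGroup
  P5: ClassSize <- Motivation -> SchoolQuality -> PeerGroup
  P6: ClassSize <- Motivation -> PeerGroup
The empty set is not sufficient: P2 (ClassSize <- ParentEd -> SchoolQuality -> PeerGroup) has no collider blocking it and no conditioned non-collider, so it is open.
Try {Motivation, ParentEd}:
  P1: blocked at fork node ParentEd ∈ conditioning set.
  P2: blocked at fork node ParentEd ∈ conditioning set.
  P3: blocked at chain node Motivation ∈ conditioning set.
  P4: blocked at chain node Motivation ∈ conditioning set.
  P5: blocked at fork node Motivation ∈ conditioning set.
  P6: blocked at fork node Motivation ∈ conditioning set.
{Motivation, ParentEd} contains no descendant of ClassSize and blocks every backdoor path.
Every element of {Motivation, ParentEd} is needed (dropping Motivation leaves P3 open; dropping ParentEd leaves P2 open), so no proper subset is valid.
Among all size-2 subsets of the eligible variables, only {Motivation, ParentEd} blocks every backdoor path, so it is the unique smallest valid adjustment set.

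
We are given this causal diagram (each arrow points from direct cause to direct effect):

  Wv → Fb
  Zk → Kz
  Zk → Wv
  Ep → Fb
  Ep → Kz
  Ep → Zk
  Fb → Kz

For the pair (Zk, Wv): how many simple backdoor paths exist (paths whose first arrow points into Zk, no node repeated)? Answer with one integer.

A backdoor path from Zk to Wv is any simple undirected path whose first edge points into Zk (i.e. leaves Zk via a parent).
Parents of Zk: {Ep}.
Enumerating:
  P1: Zk <- Ep -> Fb <- Wv
  P2: Zk <- Ep -> Kz <- Fb <- Wv
That exhausts the simple backdoor paths. Count: 2.

2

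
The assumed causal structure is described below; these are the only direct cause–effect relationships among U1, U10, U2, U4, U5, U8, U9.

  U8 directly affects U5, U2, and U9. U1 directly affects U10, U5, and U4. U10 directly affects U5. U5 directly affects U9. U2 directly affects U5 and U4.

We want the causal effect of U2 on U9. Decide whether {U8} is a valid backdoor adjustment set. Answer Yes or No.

Backdoor paths from U2 to U9 (paths whose first edge points into U2):
  P1: U2 <- U8 -> U5 -> U9
  P2: U2 <- U8 -> U9
Condition 1 (no descendant of U2 in the set): holds — descendants of U2 are {U4, U5, U9}; none are in {U8}.
Condition 2 (every backdoor path blocked by {U8}):
  P1: blocked at fork node U8 ∈ conditioning set.
  P2: blocked at fork node U8 ∈ conditioning set.
{U8} satisfies the backdoor criterion.

Yes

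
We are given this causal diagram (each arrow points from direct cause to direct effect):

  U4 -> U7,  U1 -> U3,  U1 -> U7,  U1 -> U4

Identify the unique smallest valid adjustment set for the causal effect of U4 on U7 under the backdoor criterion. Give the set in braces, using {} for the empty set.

Variables eligible for adjustment (non-descendants of U4, excluding U4 and U7): {U1, U3}.
Backdoor paths from U4 to U7:
  P1: U4 <- U1 -> U7
The empty set is not sufficient: P1 (U4 <- U1 -> U7) has no collider blocking it and no conditioned non-collider, so it is open.
Try {U1}:
  P1: blocked at fork node U1 ∈ conditioning set.
{U1} contains no descendant of U4 and blocks every backdoor path.
No other singleton works — e.g. {U3} leaves P1 open — so {U1} is the unique smallest valid adjustment set.

{U1}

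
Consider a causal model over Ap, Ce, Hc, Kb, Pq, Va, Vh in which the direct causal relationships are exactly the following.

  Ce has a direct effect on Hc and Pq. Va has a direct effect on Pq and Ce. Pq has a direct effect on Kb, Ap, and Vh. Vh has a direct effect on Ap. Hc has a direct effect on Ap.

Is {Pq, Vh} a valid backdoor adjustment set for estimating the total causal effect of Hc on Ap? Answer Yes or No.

Backdoor paths from Hc to Ap (paths whose first edge points into Hc):
  P1: Hc <- Ce <- Va -> Pq -> Vh -> Ap
  P2: Hc <- Ce <- Va -> Pq -> Ap
  P3: Hc <- Ce -> Pq -> Vh -> Ap
  P4: Hc <- Ce -> Pq -> Ap
Condition 1 (no descendant of Hc in the set): holds — descendants of Hc are {Ap}; none are in {Pq, Vh}.
Condition 2 (every backdoor path blocked by {Pq, Vh}):
  P1: blocked at chain node Pq ∈ conditioning set.
  P2: blocked at chain node Pq ∈ conditioning set.
  P3: blocked at chain node Pq ∈ conditioning set.
  P4: blocked at chain node Pq ∈ conditioning set.
{Pq, Vh} satisfies the backdoor criterion.

Yes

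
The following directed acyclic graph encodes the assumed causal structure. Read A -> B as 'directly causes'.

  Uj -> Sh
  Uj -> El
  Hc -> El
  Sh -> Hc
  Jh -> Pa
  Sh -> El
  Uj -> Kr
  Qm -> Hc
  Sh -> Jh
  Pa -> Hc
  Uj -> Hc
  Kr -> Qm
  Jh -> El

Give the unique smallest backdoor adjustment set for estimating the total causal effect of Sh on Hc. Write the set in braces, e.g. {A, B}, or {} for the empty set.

{Uj}

Variables eligible for adjustment (non-descendants of Sh, excluding Sh and Hc): {Kr, Qm, Uj}.
Backdoor paths from Sh to Hc:
  P1: Sh <- Uj -> Kr -> Qm -> Hc
  P2: Sh <- Uj -> Hc
  P3: Sh <- Uj -> El <- Jh -> Pa -> Hc
  P4: Sh <- Uj -> El <- Hc
The empty set is not sufficient: P1 (Sh <- Uj -> Kr -> Qm -> Hc) has no collider blocking it and no conditioned non-collider, so it is open.
Try {Uj}:
  P1: blocked at fork node Uj ∈ conditioning set.
  P2: blocked at fork node Uj ∈ conditioning set.
  P3: blocked at fork node Uj ∈ conditioning set.
  P4: blocked at fork node Uj ∈ conditioning set.
{Uj} contains no descendant of Sh and blocks every backdoor path.
No other singleton works — e.g. {Kr} leaves P2 open — so {Uj} is the unique smallest valid adjustment set.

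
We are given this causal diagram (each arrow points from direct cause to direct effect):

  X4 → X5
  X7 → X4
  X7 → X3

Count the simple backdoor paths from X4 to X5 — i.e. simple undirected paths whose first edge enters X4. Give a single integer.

0

A backdoor path from X4 to X5 is any simple undirected path whose first edge points into X4 (i.e. leaves X4 via a parent).
Parents of X4: {X7}.
No simple path from any parent of X4 reaches X5 without revisiting X4, so there are no backdoor paths.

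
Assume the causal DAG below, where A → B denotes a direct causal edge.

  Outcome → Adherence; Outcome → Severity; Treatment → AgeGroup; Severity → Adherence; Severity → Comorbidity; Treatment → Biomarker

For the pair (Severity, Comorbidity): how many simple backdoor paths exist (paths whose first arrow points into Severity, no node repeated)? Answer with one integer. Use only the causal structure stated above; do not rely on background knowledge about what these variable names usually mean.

A backdoor path from Severity to Comorbidity is any simple undirected path whose first edge points into Severity (i.e. leaves Severity via a parent).
Parents of Severity: {Outcome}.
No simple path from any parent of Severity reaches Comorbidity without revisiting Severity, so there are no backdoor paths.

0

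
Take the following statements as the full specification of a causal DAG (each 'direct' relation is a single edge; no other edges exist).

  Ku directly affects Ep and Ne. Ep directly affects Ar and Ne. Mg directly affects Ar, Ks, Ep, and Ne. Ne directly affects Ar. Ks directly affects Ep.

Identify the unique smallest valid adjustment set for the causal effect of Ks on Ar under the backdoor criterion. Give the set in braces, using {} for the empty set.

{Mg}

Variables eligible for adjustment (non-descendants of Ks, excluding Ks and Ar): {Ku, Mg}.
Backdoor paths from Ks to Ar:
  P1: Ks <- Mg -> Ep <- Ku -> Ne -> Ar
  P2: Ks <- Mg -> Ep -> Ne -> Ar
  P3: Ks <- Mg -> Ep -> Ar
  P4: Ks <- Mg -> Ne <- Ku -> Ep -> Ar
  P5: Ks <- Mg -> Ne <- Ep -> Ar
  P6: Ks <- Mg -> Ne -> Ar
  P7: Ks <- Mg -> Ar
The empty set is not sufficient: P2 (Ks <- Mg -> Ep -> Ne -> Ar) has no collider blocking it and no conditioned non-collider, so it is open.
Try {Mg}:
  P1: blocked at fork node Mg ∈ conditioning set.
  P2: blocked at fork node Mg ∈ conditioning set.
  P3: blocked at fork node Mg ∈ conditioning set.
  P4: blocked at fork node Mg ∈ conditioning set.
  P5: blocked at fork node Mg ∈ conditioning set.
  P6: blocked at fork node Mg ∈ conditioning set.
  P7: blocked at fork node Mg ∈ conditioning set.
{Mg} contains no descendant of Ks and blocks every backdoor path.
No other singleton works — e.g. {Ku} leaves P2 open — so {Mg} is the unique smallest valid adjustment set.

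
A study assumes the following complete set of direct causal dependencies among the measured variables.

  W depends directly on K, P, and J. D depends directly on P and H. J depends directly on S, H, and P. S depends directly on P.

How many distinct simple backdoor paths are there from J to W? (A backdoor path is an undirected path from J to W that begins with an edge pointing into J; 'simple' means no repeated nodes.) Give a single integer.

3

A backdoor path from J to W is any simple undirected path whose first edge points into J (i.e. leaves J via a parent).
Parents of J: {H, P, S}.
Enumerating:
  P1: J <- P -> W
  P2: J <- H -> D <- P -> W
  P3: J <- S <- P -> W
That exhausts the simple backdoor paths. Count: 3.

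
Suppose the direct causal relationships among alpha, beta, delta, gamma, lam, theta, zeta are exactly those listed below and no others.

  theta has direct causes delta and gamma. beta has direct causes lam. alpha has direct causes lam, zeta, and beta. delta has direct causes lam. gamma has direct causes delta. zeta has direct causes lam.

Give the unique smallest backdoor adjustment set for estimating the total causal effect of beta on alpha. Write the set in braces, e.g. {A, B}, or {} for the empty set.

Variables eligible for adjustment (non-descendants of beta, excluding beta and alpha): {delta, gamma, lam, theta, zeta}.
Backdoor paths from beta to alpha:
  P1: beta <- lam -> zeta -> alpha
  P2: beta <- lam -> alpha
The empty set is not sufficient: P1 (beta <- lam -> zeta -> alpha) has no collider blocking it and no conditioned non-collider, so it is open.
Try {lam}:
  P1: blocked at fork node lam ∈ conditioning set.
  P2: blocked at fork node lam ∈ conditioning set.
{lam} contains no descendant of beta and blocks every backdoor path.
No other singleton works — e.g. {zeta} leaves P2 open — so {lam} is the unique smallest valid adjustment set.

{lam}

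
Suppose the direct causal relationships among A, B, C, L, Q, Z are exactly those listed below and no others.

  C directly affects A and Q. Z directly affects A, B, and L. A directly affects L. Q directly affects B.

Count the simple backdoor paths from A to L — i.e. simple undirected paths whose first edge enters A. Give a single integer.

2

A backdoor path from A to L is any simple undirected path whose first edge points into A (i.e. leaves A via a parent).
Parents of A: {C, Z}.
Enumerating:
  P1: A <- C -> Q -> B <- Z -> L
  P2: A <- Z -> L
That exhausts the simple backdoor paths. Count: 2.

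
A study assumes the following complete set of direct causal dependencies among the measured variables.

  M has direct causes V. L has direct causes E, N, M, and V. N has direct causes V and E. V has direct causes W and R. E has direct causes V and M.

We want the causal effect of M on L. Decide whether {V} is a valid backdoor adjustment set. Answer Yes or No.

Backdoor paths from M to L (paths whose first edge points into M):
  P1: M <- V -> E -> N -> L
  P2: M <- V -> E -> L
  P3: M <- V -> N <- E -> L
  P4: M <- V -> N -> L
  P5: M <- V -> L
Condition 1 (no descendant of M in the set): holds — descendants of M are {E, L, N}; none are in {V}.
Condition 2 (every backdoor path blocked by {V}):
  P1: blocked at fork node V ∈ conditioning set.
  P2: blocked at fork node V ∈ conditioning set.
  P3: blocked at fork node V ∈ conditioning set.
  P4: blocked at fork node V ∈ conditioning set.
  P5: blocked at fork node V ∈ conditioning set.
{V} satisfies the backdoor criterion.

Yes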